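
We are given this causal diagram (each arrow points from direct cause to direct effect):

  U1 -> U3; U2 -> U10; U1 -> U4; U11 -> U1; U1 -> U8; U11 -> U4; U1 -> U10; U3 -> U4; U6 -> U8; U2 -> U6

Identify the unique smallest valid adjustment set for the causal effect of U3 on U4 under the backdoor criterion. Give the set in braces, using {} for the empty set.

{U1}

Variables eligible for adjustment (non-descendants of U3, excluding U3 and U4): {U1, U10, U11, U2, U6, U8}.
Backdoor paths from U3 to U4:
  P1: U3 <- U1 <- U11 -> U4
  P2: U3 <- U1 -> U4
The empty set is not sufficient: P1 (U3 <- U1 <- U11 -> U4) has no collider blocking it and no conditioned non-collider, so it is open.
Try {U1}:
  P1: blocked at chain node U1 ∈ conditioning set.
  P2: blocked at fork node U1 ∈ conditioning set.
{U1} contains no descendant of U3 and blocks every backdoor path.
No other singleton works — e.g. {U11} leaves P2 open — so {U1} is the unique smallest valid adjustment set.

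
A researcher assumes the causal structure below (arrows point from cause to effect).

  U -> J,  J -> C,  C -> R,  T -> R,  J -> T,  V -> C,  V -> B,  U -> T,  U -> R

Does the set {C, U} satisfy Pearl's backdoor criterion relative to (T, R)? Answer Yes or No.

Backdoor paths from T to R (paths whose first edge points into T):
  P1: T <- U -> J -> C -> R
  P2: T <- U -> R
  P3: T <- J <- U -> R
  P4: T <- J -> C -> R
Condition 1 (no descendant of T in the set): holds — descendants of T are {R}; none are in {C, U}.
Condition 2 (every backdoor path blocked by {C, U}):
  P1: blocked at fork node U ∈ conditioning set.
  P2: blocked at fork node U ∈ conditioning set.
  P3: blocked at fork node U ∈ conditioning set.
  P4: blocked at chain node C ∈ conditioning set.
{C, U} satisfies the backdoor criterion.

Yes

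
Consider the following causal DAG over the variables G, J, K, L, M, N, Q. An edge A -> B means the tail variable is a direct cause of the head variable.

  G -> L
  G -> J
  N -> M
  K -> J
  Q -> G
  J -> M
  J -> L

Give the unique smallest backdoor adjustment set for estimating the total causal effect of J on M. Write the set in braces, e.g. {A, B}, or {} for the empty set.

Variables eligible for adjustment (non-descendants of J, excluding J and M): {G, K, N, Q}.
Backdoor paths from J to M:
  (none)
With no backdoor paths the empty set already satisfies the criterion, and it is trivially minimal.

{}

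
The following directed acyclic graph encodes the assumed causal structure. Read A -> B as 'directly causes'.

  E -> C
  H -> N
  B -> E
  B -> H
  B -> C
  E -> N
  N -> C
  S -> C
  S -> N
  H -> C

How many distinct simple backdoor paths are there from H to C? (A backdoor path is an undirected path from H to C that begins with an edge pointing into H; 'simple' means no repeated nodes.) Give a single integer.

4

A backdoor path from H to C is any simple undirected path whose first edge points into H (i.e. leaves H via a parent).
Parents of H: {B}.
Enumerating:
  P1: H <- B -> E -> N <- S -> C
  P2: H <- B -> E -> N -> C
  P3: H <- B -> E -> C
  P4: H <- B -> C
That exhausts the simple backdoor paths. Count: 4.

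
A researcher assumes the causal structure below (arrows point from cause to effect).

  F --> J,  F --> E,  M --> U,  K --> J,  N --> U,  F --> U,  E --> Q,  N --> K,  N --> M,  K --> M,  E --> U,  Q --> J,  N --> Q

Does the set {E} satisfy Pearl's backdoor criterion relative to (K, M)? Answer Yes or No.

No

Backdoor paths from K to M (paths whose first edge points into K):
  P1: K <- N -> M
  P2: K <- N -> Q <- E <- F -> U <- M
  P3: K <- N -> Q <- E -> U <- M
  P4: K <- N -> Q -> J <- F -> E -> U <- M
  P5: K <- N -> Q -> J <- F -> U <- M
  P6: K <- N -> U <- M
Condition 1 (no descendant of K in the set): holds — descendants of K are {J, M, U}; none are in {E}.
Condition 2 (every backdoor path blocked by {E}):
  P1: open — no interior node is in the conditioning set.
  P2: blocked at collider Q (neither it nor any descendant is in the conditioning set).
  P3: blocked at collider Q (neither it nor any descendant is in the conditioning set).
  P4: blocked at collider J (neither it nor any descendant is in the conditioning set).
  P5: blocked at collider J (neither it nor any descendant is in the conditioning set).
  P6: blocked at collider U (neither it nor any descendant is in the conditioning set).
{E} does not satisfy the backdoor criterion.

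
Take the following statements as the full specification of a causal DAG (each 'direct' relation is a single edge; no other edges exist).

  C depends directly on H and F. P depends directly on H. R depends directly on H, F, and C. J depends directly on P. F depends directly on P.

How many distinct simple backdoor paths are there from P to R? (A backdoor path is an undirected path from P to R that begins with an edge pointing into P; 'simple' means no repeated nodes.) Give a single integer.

3

A backdoor path from P to R is any simple undirected path whose first edge points into P (i.e. leaves P via a parent).
Parents of P: {H}.
Enumerating:
  P1: P <- H -> C <- F -> R
  P2: P <- H -> C -> R
  P3: P <- H -> R
That exhausts the simple backdoor paths. Count: 3.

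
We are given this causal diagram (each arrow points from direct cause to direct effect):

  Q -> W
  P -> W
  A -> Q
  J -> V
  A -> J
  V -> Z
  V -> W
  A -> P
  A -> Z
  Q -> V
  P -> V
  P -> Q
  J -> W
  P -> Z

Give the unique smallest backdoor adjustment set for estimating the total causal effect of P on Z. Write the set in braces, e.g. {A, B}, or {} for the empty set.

Variables eligible for adjustment (non-descendants of P, excluding P and Z): {A, J}.
Backdoor paths from P to Z:
  P1: P <- A -> J -> V -> Z
  P2: P <- A -> J -> W <- Q -> V -> Z
  P3: P <- A -> J -> W <- V -> Z
  P4: P <- A -> Q -> V -> Z
  P5: P <- A -> Q -> W <- J -> V -> Z
  P6: P <- A -> Q -> W <- V -> Z
  P7: P <- A -> Z
The empty set is not sufficient: P1 (P <- A -> J -> V -> Z) has no collider blocking it and no conditioned non-collider, so it is open.
Try {A}:
  P1: blocked at fork node A ∈ conditioning set.
  P2: blocked at fork node A ∈ conditioning set.
  P3: blocked at fork node A ∈ conditioning set.
  P4: blocked at fork node A ∈ conditioning set.
  P5: blocked at fork node A ∈ conditioning set.
  P6: blocked at fork node A ∈ conditioning set.
  P7: blocked at fork node A ∈ conditioning set.
{A} contains no descendant of P and blocks every backdoor path.
No other singleton works — e.g. {J} leaves P4 open — so {A} is the unique smallest valid adjustment set.

{A}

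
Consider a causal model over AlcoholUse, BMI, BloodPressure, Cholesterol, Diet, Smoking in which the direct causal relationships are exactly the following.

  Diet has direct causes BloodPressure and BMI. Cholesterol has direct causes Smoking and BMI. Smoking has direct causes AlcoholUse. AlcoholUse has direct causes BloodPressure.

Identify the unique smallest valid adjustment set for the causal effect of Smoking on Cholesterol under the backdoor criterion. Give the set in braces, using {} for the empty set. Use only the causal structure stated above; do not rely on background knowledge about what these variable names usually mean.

{}

Variables eligible for adjustment (non-descendants of Smoking, excluding Smoking and Cholesterol): {AlcoholUse, BMI, BloodPressure, Diet}.
Backdoor paths from Smoking to Cholesterol:
  P1: Smoking <- AlcoholUse <- BloodPressure -> Diet <- BMI -> Cholesterol
Each backdoor path contains an unconditioned collider, so every path is already blocked with the empty conditioning set:
  P1: blocked at collider Diet (neither it nor any descendant is in the conditioning set).
The empty set is therefore the unique smallest valid set.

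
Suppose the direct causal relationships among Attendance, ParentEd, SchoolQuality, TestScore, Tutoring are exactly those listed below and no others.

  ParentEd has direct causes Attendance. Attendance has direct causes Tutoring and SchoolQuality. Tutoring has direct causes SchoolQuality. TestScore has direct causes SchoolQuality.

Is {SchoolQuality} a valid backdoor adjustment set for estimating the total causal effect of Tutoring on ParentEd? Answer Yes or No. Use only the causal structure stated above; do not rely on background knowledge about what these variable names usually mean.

Yes

Backdoor paths from Tutoring to ParentEd (paths whose first edge points into Tutoring):
  P1: Tutoring <- SchoolQuality -> Attendance -> ParentEd
Condition 1 (no descendant of Tutoring in the set): holds — descendants of Tutoring are {Attendance, ParentEd}; none are in {SchoolQuality}.
Condition 2 (every backdoor path blocked by {SchoolQuality}):
  P1: blocked at fork node SchoolQuality ∈ conditioning set.
{SchoolQuality} satisfies the backdoor criterion.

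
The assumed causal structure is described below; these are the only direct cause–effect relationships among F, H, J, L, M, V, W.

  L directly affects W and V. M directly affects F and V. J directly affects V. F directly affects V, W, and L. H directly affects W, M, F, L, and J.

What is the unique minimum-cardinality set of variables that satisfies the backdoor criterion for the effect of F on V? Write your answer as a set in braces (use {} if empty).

Variables eligible for adjustment (non-descendants of F, excluding F and V): {H, J, M}.
Backdoor paths from F to V:
  P1: F <- H -> J -> V
  P2: F <- H -> M -> V
  P3: F <- H -> L -> V
  P4: F <- H -> W <- L -> V
  P5: F <- M <- H -> J -> V
  P6: F <- M <- H -> L -> V
  P7: F <- M <- H -> W <- L -> V
  P8: F <- M -> V
The empty set is not sufficient: P1 (F <- H -> J -> V) has no collider blocking it and no conditioned non-collider, so it is open.
Try {H, M}:
  P1: blocked at fork node H ∈ conditioning set.
  P2: blocked at fork node H ∈ conditioning set.
  P3: blocked at fork node H ∈ conditioning set.
  P4: blocked at fork node H ∈ conditioning set.
  P5: blocked at chain node M ∈ conditioning set.
  P6: blocked at chain node M ∈ conditioning set.
  P7: blocked at chain node M ∈ conditioning set.
  P8: blocked at fork node M ∈ conditioning set.
{H, M} contains no descendant of F and blocks every backdoor path.
Every element of {H, M} is needed (dropping H leaves P1 open; dropping M leaves P8 open), so no proper subset is valid.
Among all size-2 subsets of the eligible variables, only {H, M} blocks every backdoor path, so it is the unique smallest valid adjustment set.

{H, M}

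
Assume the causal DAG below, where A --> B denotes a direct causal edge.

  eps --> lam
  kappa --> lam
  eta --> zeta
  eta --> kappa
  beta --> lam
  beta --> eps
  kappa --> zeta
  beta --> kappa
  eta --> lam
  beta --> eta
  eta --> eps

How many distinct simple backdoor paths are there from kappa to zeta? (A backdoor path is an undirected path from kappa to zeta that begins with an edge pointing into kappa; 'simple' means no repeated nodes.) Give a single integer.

A backdoor path from kappa to zeta is any simple undirected path whose first edge points into kappa (i.e. leaves kappa via a parent).
Parents of kappa: {beta, eta}.
Enumerating:
  P1: kappa <- beta -> eta -> zeta
  P2: kappa <- beta -> eps <- eta -> zeta
  P3: kappa <- beta -> eps -> lam <- eta -> zeta
  P4: kappa <- beta -> lam <- eta -> zeta
  P5: kappa <- beta -> lam <- eps <- eta -> zeta
  P6: kappa <- eta -> zeta
That exhausts the simple backdoor paths. Count: 6.

6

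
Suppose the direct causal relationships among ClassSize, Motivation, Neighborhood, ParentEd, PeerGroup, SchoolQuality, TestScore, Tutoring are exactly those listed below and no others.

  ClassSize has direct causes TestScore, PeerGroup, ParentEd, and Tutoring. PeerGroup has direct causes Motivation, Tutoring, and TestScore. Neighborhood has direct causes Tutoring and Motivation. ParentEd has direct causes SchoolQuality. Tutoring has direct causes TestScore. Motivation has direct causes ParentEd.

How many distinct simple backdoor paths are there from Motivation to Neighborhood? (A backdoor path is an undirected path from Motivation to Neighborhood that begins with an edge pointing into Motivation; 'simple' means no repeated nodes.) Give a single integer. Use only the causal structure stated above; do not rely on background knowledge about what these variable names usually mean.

A backdoor path from Motivation to Neighborhood is any simple undirected path whose first edge points into Motivation (i.e. leaves Motivation via a parent).
Parents of Motivation: {ParentEd}.
Enumerating:
  P1: Motivation <- ParentEd -> ClassSize <- TestScore -> Tutoring -> Neighborhood
  P2: Motivation <- ParentEd -> ClassSize <- TestScore -> PeerGroup <- Tutoring -> Neighborhood
  P3: Motivation <- ParentEd -> ClassSize <- Tutoring -> Neighborhood
  P4: Motivation <- ParentEd -> ClassSize <- PeerGroup <- TestScore -> Tutoring -> Neighborhood
  P5: Motivation <- ParentEd -> ClassSize <- PeerGroup <- Tutoring -> Neighborhood
That exhausts the simple backdoor paths. Count: 5.

5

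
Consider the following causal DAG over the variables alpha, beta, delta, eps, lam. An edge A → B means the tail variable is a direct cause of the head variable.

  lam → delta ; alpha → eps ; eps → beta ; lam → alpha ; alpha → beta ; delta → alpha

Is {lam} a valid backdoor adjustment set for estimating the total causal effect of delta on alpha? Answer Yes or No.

Backdoor paths from delta to alpha (paths whose first edge points into delta):
  P1: delta <- lam -> alpha
Condition 1 (no descendant of delta in the set): holds — descendants of delta are {alpha, beta, eps}; none are in {lam}.
Condition 2 (every backdoor path blocked by {lam}):
  P1: blocked at fork node lam ∈ conditioning set.
{lam} satisfies the backdoor criterion.

Yes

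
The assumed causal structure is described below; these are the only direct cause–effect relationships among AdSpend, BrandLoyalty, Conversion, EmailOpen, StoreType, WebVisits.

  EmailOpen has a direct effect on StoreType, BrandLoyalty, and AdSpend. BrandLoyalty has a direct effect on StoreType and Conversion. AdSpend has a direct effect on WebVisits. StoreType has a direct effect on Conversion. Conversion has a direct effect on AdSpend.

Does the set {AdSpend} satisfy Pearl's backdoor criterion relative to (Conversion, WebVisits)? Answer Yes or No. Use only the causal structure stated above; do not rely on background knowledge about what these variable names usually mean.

No

Backdoor paths from Conversion to WebVisits (paths whose first edge points into Conversion):
  P1: Conversion <- BrandLoyalty <- EmailOpen -> AdSpend -> WebVisits
  P2: Conversion <- BrandLoyalty -> StoreType <- EmailOpen -> AdSpend -> WebVisits
  P3: Conversion <- StoreType <- EmailOpen -> AdSpend -> WebVisits
  P4: Conversion <- StoreType <- BrandLoyalty <- EmailOpen -> AdSpend -> WebVisits
Condition 1 (no descendant of Conversion in the set): FAILS — AdSpend is a descendant of Conversion.
Condition 2 (every backdoor path blocked by {AdSpend}):
  P1: blocked at chain node AdSpend ∈ conditioning set.
  P2: blocked at chain node AdSpend ∈ conditioning set.
  P3: blocked at chain node AdSpend ∈ conditioning set.
  P4: blocked at chain node AdSpend ∈ conditioning set.
{AdSpend} does not satisfy the backdoor criterion.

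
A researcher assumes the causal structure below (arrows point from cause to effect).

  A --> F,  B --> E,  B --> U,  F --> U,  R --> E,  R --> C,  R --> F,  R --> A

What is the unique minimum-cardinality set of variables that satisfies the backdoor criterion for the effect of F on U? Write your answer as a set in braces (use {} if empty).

{}

Variables eligible for adjustment (non-descendants of F, excluding F and U): {A, B, C, E, R}.
Backdoor paths from F to U:
  P1: F <- R -> E <- B -> U
  P2: F <- A <- R -> E <- B -> U
Each backdoor path contains an unconditioned collider, so every path is already blocked with the empty conditioning set:
  P1: blocked at collider E (neither it nor any descendant is in the conditioning set).
  P2: blocked at collider E (neither it nor any descendant is in the conditioning set).
The empty set is therefore the unique smallest valid set.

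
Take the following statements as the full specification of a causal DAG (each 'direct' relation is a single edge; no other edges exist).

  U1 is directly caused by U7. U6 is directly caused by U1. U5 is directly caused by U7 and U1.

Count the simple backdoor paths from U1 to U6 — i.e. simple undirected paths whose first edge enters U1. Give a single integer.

0

A backdoor path from U1 to U6 is any simple undirected path whose first edge points into U1 (i.e. leaves U1 via a parent).
Parents of U1: {U7}.
No simple path from any parent of U1 reaches U6 without revisiting U1, so there are no backdoor paths.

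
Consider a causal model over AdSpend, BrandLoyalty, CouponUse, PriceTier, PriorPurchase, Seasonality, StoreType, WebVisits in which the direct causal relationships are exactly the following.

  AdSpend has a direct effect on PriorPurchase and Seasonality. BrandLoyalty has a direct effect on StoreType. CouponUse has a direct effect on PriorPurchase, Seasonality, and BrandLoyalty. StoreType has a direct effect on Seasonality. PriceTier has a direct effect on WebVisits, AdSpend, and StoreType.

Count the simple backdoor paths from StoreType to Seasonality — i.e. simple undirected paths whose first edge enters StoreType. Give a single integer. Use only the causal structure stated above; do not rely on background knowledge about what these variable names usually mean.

A backdoor path from StoreType to Seasonality is any simple undirected path whose first edge points into StoreType (i.e. leaves StoreType via a parent).
Parents of StoreType: {BrandLoyalty, PriceTier}.
Enumerating:
  P1: StoreType <- BrandLoyalty <- CouponUse -> PriorPurchase <- AdSpend -> Seasonality
  P2: StoreType <- BrandLoyalty <- CouponUse -> Seasonality
  P3: StoreType <- PriceTier -> AdSpend -> PriorPurchase <- CouponUse -> Seasonality
  P4: StoreType <- PriceTier -> AdSpend -> Seasonality
That exhausts the simple backdoor paths. Count: 4.

4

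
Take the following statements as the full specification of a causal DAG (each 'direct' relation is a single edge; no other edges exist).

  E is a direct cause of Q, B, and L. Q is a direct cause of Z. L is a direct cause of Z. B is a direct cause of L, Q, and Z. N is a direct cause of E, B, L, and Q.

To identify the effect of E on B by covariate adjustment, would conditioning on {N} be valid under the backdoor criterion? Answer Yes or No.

Backdoor paths from E to B (paths whose first edge points into E):
  P1: E <- N -> B
  P2: E <- N -> Q <- B
  P3: E <- N -> Q -> Z <- B
  P4: E <- N -> Q -> Z <- L <- B
  P5: E <- N -> L <- B
  P6: E <- N -> L -> Z <- B
  P7: E <- N -> L -> Z <- Q <- B
Condition 1 (no descendant of E in the set): holds — descendants of E are {B, L, Q, Z}; none are in {N}.
Condition 2 (every backdoor path blocked by {N}):
  P1: blocked at fork node N ∈ conditioning set.
  P2: blocked at fork node N ∈ conditioning set.
  P3: blocked at fork node N ∈ conditioning set.
  P4: blocked at fork node N ∈ conditioning set.
  P5: blocked at fork node N ∈ conditioning set.
  P6: blocked at fork node N ∈ conditioning set.
  P7: blocked at fork node N ∈ conditioning set.
{N} satisfies the backdoor criterion.

Yes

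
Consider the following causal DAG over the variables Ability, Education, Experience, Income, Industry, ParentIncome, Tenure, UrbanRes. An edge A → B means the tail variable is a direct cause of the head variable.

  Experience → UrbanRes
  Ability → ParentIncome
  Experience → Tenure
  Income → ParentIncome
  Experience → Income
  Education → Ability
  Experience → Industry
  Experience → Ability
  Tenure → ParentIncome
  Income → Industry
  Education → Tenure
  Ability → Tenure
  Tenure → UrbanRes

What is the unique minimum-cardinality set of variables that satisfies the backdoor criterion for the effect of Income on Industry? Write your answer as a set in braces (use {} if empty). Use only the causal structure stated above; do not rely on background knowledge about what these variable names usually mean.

Variables eligible for adjustment (non-descendants of Income, excluding Income and Industry): {Ability, Education, Experience, Tenure, UrbanRes}.
Backdoor paths from Income to Industry:
  P1: Income <- Experience -> Industry
The empty set is not sufficient: P1 (Income <- Experience -> Industry) has no collider blocking it and no conditioned non-collider, so it is open.
Try {Experience}:
  P1: blocked at fork node Experience ∈ conditioning set.
{Experience} contains no descendant of Income and blocks every backdoor path.
No other singleton works — e.g. {Education} leaves P1 open — so {Experience} is the unique smallest valid adjustment set.

{Experience}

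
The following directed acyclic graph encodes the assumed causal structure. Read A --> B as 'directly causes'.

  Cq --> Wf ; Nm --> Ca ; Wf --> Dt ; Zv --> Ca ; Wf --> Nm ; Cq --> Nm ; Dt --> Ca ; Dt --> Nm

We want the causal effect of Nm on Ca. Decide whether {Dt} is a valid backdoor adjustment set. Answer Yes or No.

Backdoor paths from Nm to Ca (paths whose first edge points into Nm):
  P1: Nm <- Cq -> Wf -> Dt -> Ca
  P2: Nm <- Wf -> Dt -> Ca
  P3: Nm <- Dt -> Ca
Condition 1 (no descendant of Nm in the set): holds — descendants of Nm are {Ca}; none are in {Dt}.
Condition 2 (every backdoor path blocked by {Dt}):
  P1: blocked at chain node Dt ∈ conditioning set.
  P2: blocked at chain node Dt ∈ conditioning set.
  P3: blocked at fork node Dt ∈ conditioning set.
{Dt} satisfies the backdoor criterion.

Yes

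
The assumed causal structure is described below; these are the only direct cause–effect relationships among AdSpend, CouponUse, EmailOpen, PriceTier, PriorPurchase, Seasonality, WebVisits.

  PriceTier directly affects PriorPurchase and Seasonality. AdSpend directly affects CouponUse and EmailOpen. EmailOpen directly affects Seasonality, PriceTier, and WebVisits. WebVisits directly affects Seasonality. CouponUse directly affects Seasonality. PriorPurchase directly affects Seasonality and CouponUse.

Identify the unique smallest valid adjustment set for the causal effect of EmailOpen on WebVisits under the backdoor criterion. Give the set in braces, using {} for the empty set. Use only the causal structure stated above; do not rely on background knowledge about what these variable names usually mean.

{}

Variables eligible for adjustment (non-descendants of EmailOpen, excluding EmailOpen and WebVisits): {AdSpend}.
Backdoor paths from EmailOpen to WebVisits:
  P1: EmailOpen <- AdSpend -> CouponUse <- PriorPurchase <- PriceTier -> Seasonality <- WebVisits
  P2: EmailOpen <- AdSpend -> CouponUse <- PriorPurchase -> Seasonality <- WebVisits
  P3: EmailOpen <- AdSpend -> CouponUse -> Seasonality <- WebVisits
Each backdoor path contains an unconditioned collider, so every path is already blocked with the empty conditioning set:
  P1: blocked at collider CouponUse (neither it nor any descendant is in the conditioning set).
  P2: blocked at collider CouponUse (neither it nor any descendant is in the conditioning set).
  P3: blocked at collider Seasonality (neither it nor any descendant is in the conditioning set).
The empty set is therefore the unique smallest valid set.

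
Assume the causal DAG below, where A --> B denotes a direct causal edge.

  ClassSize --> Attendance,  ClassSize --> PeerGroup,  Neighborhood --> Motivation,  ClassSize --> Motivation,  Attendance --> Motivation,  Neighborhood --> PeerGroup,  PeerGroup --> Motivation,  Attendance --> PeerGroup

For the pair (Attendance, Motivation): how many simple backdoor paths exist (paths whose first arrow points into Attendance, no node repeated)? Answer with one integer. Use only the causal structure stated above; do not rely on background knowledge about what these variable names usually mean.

3

A backdoor path from Attendance to Motivation is any simple undirected path whose first edge points into Attendance (i.e. leaves Attendance via a parent).
Parents of Attendance: {ClassSize}.
Enumerating:
  P1: Attendance <- ClassSize -> PeerGroup <- Neighborhood -> Motivation
  P2: Attendance <- ClassSize -> PeerGroup -> Motivation
  P3: Attendance <- ClassSize -> Motivation
That exhausts the simple backdoor paths. Count: 3.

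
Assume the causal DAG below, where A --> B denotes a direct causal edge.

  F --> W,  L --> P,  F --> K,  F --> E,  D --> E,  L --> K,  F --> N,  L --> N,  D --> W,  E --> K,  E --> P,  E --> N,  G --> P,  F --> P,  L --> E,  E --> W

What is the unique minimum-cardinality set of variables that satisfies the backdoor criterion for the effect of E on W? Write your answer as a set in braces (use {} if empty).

{D, F}

Variables eligible for adjustment (non-descendants of E, excluding E and W): {D, F, G, L}.
Backdoor paths from E to W:
  P1: E <- L -> K <- F -> W
  P2: E <- L -> P <- F -> W
  P3: E <- L -> N <- F -> W
  P4: E <- F -> W
  P5: E <- D -> W
The empty set is not sufficient: P4 (E <- F -> W) has no collider blocking it and no conditioned non-collider, so it is open.
Try {D, F}:
  P1: blocked at collider K (neither it nor any descendant is in the conditioning set).
  P2: blocked at collider P (neither it nor any descendant is in the conditioning set).
  P3: blocked at collider N (neither it nor any descendant is in the conditioning set).
  P4: blocked at fork node F ∈ conditioning set.
  P5: blocked at fork node D ∈ conditioning set.
{D, F} contains no descendant of E and blocks every backdoor path.
Every element of {D, F} is needed (dropping D leaves P5 open; dropping F leaves P4 open), so no proper subset is valid.
Among all size-2 subsets of the eligible variables, only {D, F} blocks every backdoor path, so it is the unique smallest valid adjustment set.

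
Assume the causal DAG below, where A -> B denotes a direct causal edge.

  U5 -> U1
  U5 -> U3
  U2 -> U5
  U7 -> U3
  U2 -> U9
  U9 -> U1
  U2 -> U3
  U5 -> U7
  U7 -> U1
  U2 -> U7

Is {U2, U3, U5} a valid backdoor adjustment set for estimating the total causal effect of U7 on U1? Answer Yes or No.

Backdoor paths from U7 to U1 (paths whose first edge points into U7):
  P1: U7 <- U2 -> U5 -> U1
  P2: U7 <- U2 -> U3 <- U5 -> U1
  P3: U7 <- U2 -> U9 -> U1
  P4: U7 <- U5 <- U2 -> U9 -> U1
  P5: U7 <- U5 -> U3 <- U2 -> U9 -> U1
  P6: U7 <- U5 -> U1
Condition 1 (no descendant of U7 in the set): FAILS — U3 is a descendant of U7.
Condition 2 (every backdoor path blocked by {U2, U3, U5}):
  P1: blocked at fork node U2 ∈ conditioning set.
  P2: blocked at fork node U2 ∈ conditioning set.
  P3: blocked at fork node U2 ∈ conditioning set.
  P4: blocked at chain node U5 ∈ conditioning set.
  P5: blocked at fork node U5 ∈ conditioning set.
  P6: blocked at fork node U5 ∈ conditioning set.
{U2, U3, U5} does not satisfy the backdoor criterion.

No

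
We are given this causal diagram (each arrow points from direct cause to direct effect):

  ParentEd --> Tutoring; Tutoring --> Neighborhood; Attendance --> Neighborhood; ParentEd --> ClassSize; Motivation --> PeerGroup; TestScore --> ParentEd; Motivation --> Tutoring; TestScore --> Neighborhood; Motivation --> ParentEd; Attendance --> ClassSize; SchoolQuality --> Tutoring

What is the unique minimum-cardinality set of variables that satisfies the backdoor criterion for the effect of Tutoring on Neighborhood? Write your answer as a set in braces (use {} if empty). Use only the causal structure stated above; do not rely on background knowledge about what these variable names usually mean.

Variables eligible for adjustment (non-descendants of Tutoring, excluding Tutoring and Neighborhood): {Attendance, ClassSize, Motivation, ParentEd, PeerGroup, SchoolQuality, TestScore}.
Backdoor paths from Tutoring to Neighborhood:
  P1: Tutoring <- Motivation -> ParentEd <- TestScore -> Neighborhood
  P2: Tutoring <- Motivation -> ParentEd -> ClassSize <- Attendance -> Neighborhood
  P3: Tutoring <- ParentEd <- TestScore -> Neighborhood
  P4: Tutoring <- ParentEd -> ClassSize <- Attendance -> Neighborhood
The empty set is not sufficient: P3 (Tutoring <- ParentEd <- TestScore -> Neighborhood) has no collider blocking it and no conditioned non-collider, so it is open.
Try {TestScore}:
  P1: blocked at collider ParentEd (neither it nor any descendant is in the conditioning set).
  P2: blocked at collider ClassSize (neither it nor any descendant is in the conditioning set).
  P3: blocked at fork node TestScore ∈ conditioning set.
  P4: blocked at collider ClassSize (neither it nor any descendant is in the conditioning set).
{TestScore} contains no descendant of Tutoring and blocks every backdoor path.
No other singleton works — e.g. {Motivation} leaves P3 open — so {TestScore} is the unique smallest valid adjustment set.

{TestScore}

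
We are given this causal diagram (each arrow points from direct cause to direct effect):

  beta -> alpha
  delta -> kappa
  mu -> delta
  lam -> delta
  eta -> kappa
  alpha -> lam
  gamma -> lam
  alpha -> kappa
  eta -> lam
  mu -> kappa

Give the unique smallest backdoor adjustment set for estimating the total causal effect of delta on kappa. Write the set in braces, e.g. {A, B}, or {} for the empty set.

{lam, mu}

Variables eligible for adjustment (non-descendants of delta, excluding delta and kappa): {alpha, beta, eta, gamma, lam, mu}.
Backdoor paths from delta to kappa:
  P1: delta <- mu -> kappa
  P2: delta <- lam <- eta -> kappa
  P3: delta <- lam <- alpha -> kappa
The empty set is not sufficient: P1 (delta <- mu -> kappa) has no collider blocking it and no conditioned non-collider, so it is open.
Try {lam, mu}:
  P1: blocked at fork node mu ∈ conditioning set.
  P2: blocked at chain node lam ∈ conditioning set.
  P3: blocked at chain node lam ∈ conditioning set.
{lam, mu} contains no descendant of delta and blocks every backdoor path.
Every element of {lam, mu} is needed (dropping lam leaves P2 open; dropping mu leaves P1 open), so no proper subset is valid.
Among all size-2 subsets of the eligible variables, only {lam, mu} blocks every backdoor path, so it is the unique smallest valid adjustment set.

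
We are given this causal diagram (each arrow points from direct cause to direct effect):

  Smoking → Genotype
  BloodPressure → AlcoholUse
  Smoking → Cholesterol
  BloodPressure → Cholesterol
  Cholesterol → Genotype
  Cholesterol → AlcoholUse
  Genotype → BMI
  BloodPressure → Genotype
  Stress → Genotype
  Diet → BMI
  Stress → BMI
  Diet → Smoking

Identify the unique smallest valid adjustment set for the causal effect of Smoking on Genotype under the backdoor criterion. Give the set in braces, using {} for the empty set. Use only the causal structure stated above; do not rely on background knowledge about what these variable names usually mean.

Variables eligible for adjustment (non-descendants of Smoking, excluding Smoking and Genotype): {BloodPressure, Diet, Stress}.
Backdoor paths from Smoking to Genotype:
  P1: Smoking <- Diet -> BMI <- Stress -> Genotype
  P2: Smoking <- Diet -> BMI <- Genotype
Each backdoor path contains an unconditioned collider, so every path is already blocked with the empty conditioning set:
  P1: blocked at collider BMI (neither it nor any descendant is in the conditioning set).
  P2: blocked at collider BMI (neither it nor any descendant is in the conditioning set).
The empty set is therefore the unique smallest valid set.

{}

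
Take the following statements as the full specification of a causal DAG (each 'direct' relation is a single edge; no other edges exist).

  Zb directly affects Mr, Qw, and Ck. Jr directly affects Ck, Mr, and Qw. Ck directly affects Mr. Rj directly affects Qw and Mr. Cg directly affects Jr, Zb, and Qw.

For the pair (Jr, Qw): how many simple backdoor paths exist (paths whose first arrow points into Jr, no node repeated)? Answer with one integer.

A backdoor path from Jr to Qw is any simple undirected path whose first edge points into Jr (i.e. leaves Jr via a parent).
Parents of Jr: {Cg}.
Enumerating:
  P1: Jr <- Cg -> Zb -> Ck -> Mr <- Rj -> Qw
  P2: Jr <- Cg -> Zb -> Mr <- Rj -> Qw
  P3: Jr <- Cg -> Zb -> Qw
  P4: Jr <- Cg -> Qw
That exhausts the simple backdoor paths. Count: 4.

4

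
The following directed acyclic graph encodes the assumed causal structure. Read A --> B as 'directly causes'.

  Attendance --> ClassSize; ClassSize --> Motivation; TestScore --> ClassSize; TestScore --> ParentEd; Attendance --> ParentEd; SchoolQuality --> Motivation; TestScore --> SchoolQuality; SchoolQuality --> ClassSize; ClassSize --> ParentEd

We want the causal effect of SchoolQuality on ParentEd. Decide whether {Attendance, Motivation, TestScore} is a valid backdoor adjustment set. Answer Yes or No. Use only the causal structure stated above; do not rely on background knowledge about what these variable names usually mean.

No

Backdoor paths from SchoolQuality to ParentEd (paths whose first edge points into SchoolQuality):
  P1: SchoolQuality <- TestScore -> ClassSize <- Attendance -> ParentEd
  P2: SchoolQuality <- TestScore -> ClassSize -> ParentEd
  P3: SchoolQuality <- TestScore -> ParentEd
Condition 1 (no descendant of SchoolQuality in the set): FAILS — Motivation is a descendant of SchoolQuality.
Condition 2 (every backdoor path blocked by {Attendance, Motivation, TestScore}):
  P1: blocked at fork node TestScore ∈ conditioning set.
  P2: blocked at fork node TestScore ∈ conditioning set.
  P3: blocked at fork node TestScore ∈ conditioning set.
{Attendance, Motivation, TestScore} does not satisfy the backdoor criterion.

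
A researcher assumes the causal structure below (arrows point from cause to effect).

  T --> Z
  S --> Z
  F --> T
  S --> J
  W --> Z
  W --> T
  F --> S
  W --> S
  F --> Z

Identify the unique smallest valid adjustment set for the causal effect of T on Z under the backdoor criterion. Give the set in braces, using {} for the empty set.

Variables eligible for adjustment (non-descendants of T, excluding T and Z): {F, J, S, W}.
Backdoor paths from T to Z:
  P1: T <- W -> S <- F -> Z
  P2: T <- W -> S -> Z
  P3: T <- W -> Z
  P4: T <- F -> S <- W -> Z
  P5: T <- F -> S -> Z
  P6: T <- F -> Z
The empty set is not sufficient: P2 (T <- W -> S -> Z) has no collider blocking it and no conditioned non-collider, so it is open.
Try {F, W}:
  P1: blocked at fork node W ∈ conditioning set.
  P2: blocked at fork node W ∈ conditioning set.
  P3: blocked at fork node W ∈ conditioning set.
  P4: blocked at fork node F ∈ conditioning set.
  P5: blocked at fork node F ∈ conditioning set.
  P6: blocked at fork node F ∈ conditioning set.
{F, W} contains no descendant of T and blocks every backdoor path.
Every element of {F, W} is needed (dropping F leaves P5 open; dropping W leaves P2 open), so no proper subset is valid.
Among all size-2 subsets of the eligible variables, only {F, W} blocks every backdoor path, so it is the unique smallest valid adjustment set.

{F, W}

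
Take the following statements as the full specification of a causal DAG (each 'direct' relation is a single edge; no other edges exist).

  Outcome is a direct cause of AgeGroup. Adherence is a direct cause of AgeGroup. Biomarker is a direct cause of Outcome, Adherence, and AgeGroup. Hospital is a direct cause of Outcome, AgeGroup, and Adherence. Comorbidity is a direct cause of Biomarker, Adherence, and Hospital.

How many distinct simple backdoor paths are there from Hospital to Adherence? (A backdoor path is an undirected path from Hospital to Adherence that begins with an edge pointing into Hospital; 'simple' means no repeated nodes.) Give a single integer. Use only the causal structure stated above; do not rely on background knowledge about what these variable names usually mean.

4

A backdoor path from Hospital to Adherence is any simple undirected path whose first edge points into Hospital (i.e. leaves Hospital via a parent).
Parents of Hospital: {Comorbidity}.
Enumerating:
  P1: Hospital <- Comorbidity -> Biomarker -> Outcome -> AgeGroup <- Adherence
  P2: Hospital <- Comorbidity -> Biomarker -> Adherence
  P3: Hospital <- Comorbidity -> Biomarker -> AgeGroup <- Adherence
  P4: Hospital <- Comorbidity -> Adherence
That exhausts the simple backdoor paths. Count: 4.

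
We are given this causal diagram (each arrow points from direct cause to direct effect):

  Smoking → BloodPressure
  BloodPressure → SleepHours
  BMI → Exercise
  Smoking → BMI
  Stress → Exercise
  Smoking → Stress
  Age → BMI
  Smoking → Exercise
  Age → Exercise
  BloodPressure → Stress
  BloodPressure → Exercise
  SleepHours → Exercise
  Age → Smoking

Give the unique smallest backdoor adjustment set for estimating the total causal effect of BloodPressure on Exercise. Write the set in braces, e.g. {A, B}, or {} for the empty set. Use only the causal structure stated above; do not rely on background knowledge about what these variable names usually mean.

Variables eligible for adjustment (non-descendants of BloodPressure, excluding BloodPressure and Exercise): {Age, BMI, Smoking}.
Backdoor paths from BloodPressure to Exercise:
  P1: BloodPressure <- Smoking <- Age -> BMI -> Exercise
  P2: BloodPressure <- Smoking <- Age -> Exercise
  P3: BloodPressure <- Smoking -> BMI <- Age -> Exercise
  P4: BloodPressure <- Smoking -> BMI -> Exercise
  P5: BloodPressure <- Smoking -> Stress -> Exercise
  P6: BloodPressure <- Smoking -> Exercise
The empty set is not sufficient: P1 (BloodPressure <- Smoking <- Age -> BMI -> Exercise) has no collider blocking it and no conditioned non-collider, so it is open.
Try {Smoking}:
  P1: blocked at chain node Smoking ∈ conditioning set.
  P2: blocked at chain node Smoking ∈ conditioning set.
  P3: blocked at fork node Smoking ∈ conditioning set.
  P4: blocked at fork node Smoking ∈ conditioning set.
  P5: blocked at fork node Smoking ∈ conditioning set.
  P6: blocked at fork node Smoking ∈ conditioning set.
{Smoking} contains no descendant of BloodPressure and blocks every backdoor path.
No other singleton works — e.g. {Age} leaves P4 open — so {Smoking} is the unique smallest valid adjustment set.

{Smoking}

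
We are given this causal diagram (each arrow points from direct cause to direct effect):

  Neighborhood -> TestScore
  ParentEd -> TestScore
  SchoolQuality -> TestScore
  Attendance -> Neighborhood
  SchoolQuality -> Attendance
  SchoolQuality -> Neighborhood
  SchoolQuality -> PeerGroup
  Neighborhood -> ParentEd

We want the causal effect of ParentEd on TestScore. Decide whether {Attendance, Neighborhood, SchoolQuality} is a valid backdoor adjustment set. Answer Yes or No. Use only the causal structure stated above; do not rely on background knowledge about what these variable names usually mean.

Backdoor paths from ParentEd to TestScore (paths whose first edge points into ParentEd):
  P1: ParentEd <- Neighborhood <- SchoolQuality -> TestScore
  P2: ParentEd <- Neighborhood <- Attendance <- SchoolQuality -> TestScore
  P3: ParentEd <- Neighborhood -> TestScore
Condition 1 (no descendant of ParentEd in the set): holds — descendants of ParentEd are {TestScore}; none are in {Attendance, Neighborhood, SchoolQuality}.
Condition 2 (every backdoor path blocked by {Attendance, Neighborhood, SchoolQuality}):
  P1: blocked at chain node Neighborhood ∈ conditioning set.
  P2: blocked at chain node Neighborhood ∈ conditioning set.
  P3: blocked at fork node Neighborhood ∈ conditioning set.
{Attendance, Neighborhood, SchoolQuality} satisfies the backdoor criterion.

Yes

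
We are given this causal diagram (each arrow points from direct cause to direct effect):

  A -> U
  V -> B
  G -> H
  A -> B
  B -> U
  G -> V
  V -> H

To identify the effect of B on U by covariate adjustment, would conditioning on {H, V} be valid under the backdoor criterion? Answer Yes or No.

No

Backdoor paths from B to U (paths whose first edge points into B):
  P1: B <- A -> U
Condition 1 (no descendant of B in the set): holds — descendants of B are {U}; none are in {H, V}.
Condition 2 (every backdoor path blocked by {H, V}):
  P1: open — no interior node is in the conditioning set.
{H, V} does not satisfy the backdoor criterion.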